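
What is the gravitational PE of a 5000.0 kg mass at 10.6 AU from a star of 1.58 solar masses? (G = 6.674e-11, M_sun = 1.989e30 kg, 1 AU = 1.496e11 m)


M = 1.58 * 1.989e30 kg = 3.14262e+30 kg; r = 10.6 AU * 1.496e11 m/AU = 1.58576e+12 m. U = -GM*m/r = -(6.674e-11 * 3.14262e+30 * 5000.0) / 1.58576e+12 = -6.613e+11

-6.613e+11 J


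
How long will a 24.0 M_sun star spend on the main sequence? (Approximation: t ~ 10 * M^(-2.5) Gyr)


t = 10 * M^(-2.5) = 10 * 24.0^(-2.5) = 0.0035

0.0035 Gyr


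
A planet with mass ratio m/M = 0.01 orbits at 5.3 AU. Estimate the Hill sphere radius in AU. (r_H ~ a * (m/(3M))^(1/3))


r_H = a * (m/3M)^(1/3) = 5.3 * (0.01/3)^(1/3) = 0.7917

0.7917 AU


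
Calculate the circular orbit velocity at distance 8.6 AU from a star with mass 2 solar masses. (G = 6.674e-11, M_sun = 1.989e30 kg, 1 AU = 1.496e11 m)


v = sqrt(GM/r) = sqrt(6.674e-11 * 3.978e+30 / 1.287e+12) = 14365.16

14365.16 m/s


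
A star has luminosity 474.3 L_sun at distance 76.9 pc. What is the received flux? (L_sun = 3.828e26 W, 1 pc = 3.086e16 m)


F = L / (4*pi*d^2) = 1.816e+29 / (4*pi*(2.373e+18)^2) = 2.565e-09

2.565e-09 W/m^2


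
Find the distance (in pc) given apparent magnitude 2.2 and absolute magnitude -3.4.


d = 10^((m - M + 5)/5) = 10^((2.2 - -3.4 + 5)/5) = 131.8257

131.8257 pc


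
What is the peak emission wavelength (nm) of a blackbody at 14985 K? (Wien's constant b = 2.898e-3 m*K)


lam_max = b / T = 2.898e-3 / 14985 = 1.934e-07 m = 193.3934 nm

193.3934 nm


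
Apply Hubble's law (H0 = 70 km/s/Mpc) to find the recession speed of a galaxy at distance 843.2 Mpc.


v = H0 * d = 70 * 843.2 = 59024.0

59024.0 km/s


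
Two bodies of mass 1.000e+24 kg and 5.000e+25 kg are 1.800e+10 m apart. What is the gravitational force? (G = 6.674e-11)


F = G*m1*m2/r^2 = 6.674e-11 * 1.000e+24 * 5.000e+25 / (1.800e+10)^2 = 6.674e-11 * 5.000e+49 / 3.240e+20 = 1.030e+19

1.030e+19 N


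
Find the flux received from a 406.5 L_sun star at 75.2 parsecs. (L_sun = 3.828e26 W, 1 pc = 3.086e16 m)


F = L / (4*pi*d^2) = 1.556e+29 / (4*pi*(2.321e+18)^2) = 2.299e-09

2.299e-09 W/m^2


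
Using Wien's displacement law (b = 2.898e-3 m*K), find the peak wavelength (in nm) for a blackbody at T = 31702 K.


lam_max = b / T = 2.898e-3 / 31702 = 9.141e-08 m = 91.4138 nm

91.4138 nm


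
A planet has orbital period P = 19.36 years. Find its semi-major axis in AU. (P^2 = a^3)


a = P^(2/3) = 19.36^(2/3) = 7.21

7.21 AU


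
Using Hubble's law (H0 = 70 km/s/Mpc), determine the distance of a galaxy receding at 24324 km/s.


d = v / H0 = 24324 / 70 = 347.4857

347.4857 Mpc


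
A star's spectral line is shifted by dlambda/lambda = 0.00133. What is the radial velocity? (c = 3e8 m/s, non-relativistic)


v = (dlambda/lambda) * c = 0.00133 * 3e8 = 399000.0

399000.0 m/s


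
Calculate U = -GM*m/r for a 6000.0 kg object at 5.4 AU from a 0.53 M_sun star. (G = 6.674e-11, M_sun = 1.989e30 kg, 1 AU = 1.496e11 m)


M = 0.53 * 1.989e30 kg = 1.05417e+30 kg; r = 5.4 AU * 1.496e11 m/AU = 8.0784e+11 m. U = -GM*m/r = -(6.674e-11 * 1.05417e+30 * 6000.0) / 8.0784e+11 = -5.225e+11

-5.225e+11 J


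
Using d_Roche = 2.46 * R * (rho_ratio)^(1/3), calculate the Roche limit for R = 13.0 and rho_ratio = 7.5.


d_Roche = 2.46 * 13.0 * 7.5^(1/3) = 62.5987

62.5987


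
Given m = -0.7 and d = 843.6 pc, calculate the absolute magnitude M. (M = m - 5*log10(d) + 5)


M = m - 5*log10(d) + 5 = -0.7 - 5*log10(843.6) + 5 = -10.3307

-10.3307


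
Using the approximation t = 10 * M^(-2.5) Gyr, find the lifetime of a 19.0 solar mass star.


t = 10 * M^(-2.5) = 10 * 19.0^(-2.5) = 0.0064

0.0064 Gyr


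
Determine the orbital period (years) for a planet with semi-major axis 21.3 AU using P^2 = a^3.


P = a^(3/2) = 21.3^1.5 = 98.3036

98.3036 years


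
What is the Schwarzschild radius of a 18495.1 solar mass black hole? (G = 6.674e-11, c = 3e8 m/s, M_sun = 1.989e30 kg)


M = 18495.1 * 1.989e30 kg = 3.67867539e+34 kg. rs = 2GM/c^2 = 2 * 6.674e-11 * 3.67867539e+34 / (3e8)^2 = 5.456e+07

5.456e+07 m


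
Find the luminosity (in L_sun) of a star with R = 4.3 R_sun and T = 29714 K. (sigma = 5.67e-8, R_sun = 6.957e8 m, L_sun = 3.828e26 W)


R = 4.3 * 6.957e8 m = 2.99151e+09 m. L = 4*pi*R^2*sigma*T^4 = 4*pi*(2.99151e+09)^2 * 5.67e-8 * 29714^4 = 4.970708747e+30 W. L/L_sun = 4.970708747e+30 / 3.828e26 = 12985.1326

12985.1326 L_sun


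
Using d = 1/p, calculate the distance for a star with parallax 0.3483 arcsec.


d = 1/p = 1/0.3483 = 2.8711

2.8711 pc


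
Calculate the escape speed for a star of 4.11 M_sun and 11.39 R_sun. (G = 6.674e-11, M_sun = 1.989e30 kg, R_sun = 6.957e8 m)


M = 4.11 * 1.989e30 kg = 8.17479e+30 kg; R = 11.39 * 6.957e8 m = 7.924023e+09 m. v_esc = sqrt(2GM/R) = sqrt(2 * 6.674e-11 * 8.17479e+30 / 7.924023e+09) = 371085.118

371085.118 m/s


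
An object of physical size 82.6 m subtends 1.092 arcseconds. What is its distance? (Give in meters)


D = size / theta_rad, theta_rad = 1.092 * pi/(180*3600) = 5.294e-06, D = 1.560e+07

1.560e+07 m


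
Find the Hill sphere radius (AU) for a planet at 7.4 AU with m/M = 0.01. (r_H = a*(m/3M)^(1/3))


r_H = a * (m/3M)^(1/3) = 7.4 * (0.01/3)^(1/3) = 1.1054

1.1054 AU


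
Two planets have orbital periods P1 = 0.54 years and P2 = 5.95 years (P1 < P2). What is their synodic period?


1/P_syn = |1/P1 - 1/P2| = |1/0.54 - 1/5.95| => P_syn = 0.5939

0.5939 years


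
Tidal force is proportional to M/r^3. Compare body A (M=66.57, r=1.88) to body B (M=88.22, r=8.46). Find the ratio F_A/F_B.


Ratio = (M1/r1^3) / (M2/r2^3) = (66.57/1.88^3) / (88.22/8.46^3) = 68.7621

68.7621


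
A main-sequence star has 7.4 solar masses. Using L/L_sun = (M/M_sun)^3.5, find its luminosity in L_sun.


L/L_sun = (M/M_sun)^3.5 = 7.4^3.5 = 1102.3285

1102.3285 L_sun


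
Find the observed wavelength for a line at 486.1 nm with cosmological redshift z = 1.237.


lam_obs = lam_emit * (1 + z) = 486.1 * (1 + 1.237) = 1087.4057

1087.4057 nm


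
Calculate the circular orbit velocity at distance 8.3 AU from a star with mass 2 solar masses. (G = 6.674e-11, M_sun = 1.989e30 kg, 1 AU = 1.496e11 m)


v = sqrt(GM/r) = sqrt(6.674e-11 * 3.978e+30 / 1.242e+12) = 14622.4669

14622.4669 m/s


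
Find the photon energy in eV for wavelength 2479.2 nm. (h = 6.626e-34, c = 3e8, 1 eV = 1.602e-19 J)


E = hc/lambda = 6.626e-34 * 3e8 / 2.479e-06 = 8.018e-20 J = 0.5005 eV

0.5005 eV


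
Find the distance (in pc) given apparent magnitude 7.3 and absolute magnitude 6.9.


d = 10^((m - M + 5)/5) = 10^((7.3 - 6.9 + 5)/5) = 12.0226

12.0226 pc


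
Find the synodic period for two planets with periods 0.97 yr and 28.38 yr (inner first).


1/P_syn = |1/P1 - 1/P2| = |1/0.97 - 1/28.38| => P_syn = 1.0043

1.0043 years


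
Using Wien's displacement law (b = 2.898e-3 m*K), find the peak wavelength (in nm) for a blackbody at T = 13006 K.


lam_max = b / T = 2.898e-3 / 13006 = 2.228e-07 m = 222.8202 nm

222.8202 nm


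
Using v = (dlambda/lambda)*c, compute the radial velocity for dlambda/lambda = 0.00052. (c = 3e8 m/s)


v = (dlambda/lambda) * c = 0.00052 * 3e8 = 156000.0

156000.0 m/s


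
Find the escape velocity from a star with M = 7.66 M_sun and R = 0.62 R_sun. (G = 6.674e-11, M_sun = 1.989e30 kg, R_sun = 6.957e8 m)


M = 7.66 * 1.989e30 kg = 1.523574e+31 kg; R = 0.62 * 6.957e8 m = 4.31334e+08 m. v_esc = sqrt(2GM/R) = sqrt(2 * 6.674e-11 * 1.523574e+31 / 4.31334e+08) = 2.171e+06

2.171e+06 m/s


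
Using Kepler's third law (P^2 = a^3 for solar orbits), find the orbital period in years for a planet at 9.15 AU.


P = a^(3/2) = 9.15^1.5 = 27.6778

27.6778 years


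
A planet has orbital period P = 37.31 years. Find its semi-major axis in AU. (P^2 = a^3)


a = P^(2/3) = 37.31^(2/3) = 11.1656

11.1656 AU


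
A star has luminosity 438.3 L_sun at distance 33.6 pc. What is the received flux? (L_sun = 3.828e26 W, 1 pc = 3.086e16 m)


F = L / (4*pi*d^2) = 1.678e+29 / (4*pi*(1.037e+18)^2) = 1.242e-08

1.242e-08 W/m^2


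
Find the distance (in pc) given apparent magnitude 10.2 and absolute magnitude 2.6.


d = 10^((m - M + 5)/5) = 10^((10.2 - 2.6 + 5)/5) = 331.1311

331.1311 pc


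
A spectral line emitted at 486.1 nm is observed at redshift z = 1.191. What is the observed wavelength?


lam_obs = lam_emit * (1 + z) = 486.1 * (1 + 1.191) = 1065.0451

1065.0451 nm


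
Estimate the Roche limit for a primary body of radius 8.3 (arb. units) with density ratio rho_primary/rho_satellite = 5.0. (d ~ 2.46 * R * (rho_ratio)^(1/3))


d_Roche = 2.46 * 8.3 * 5.0^(1/3) = 34.9143

34.9143


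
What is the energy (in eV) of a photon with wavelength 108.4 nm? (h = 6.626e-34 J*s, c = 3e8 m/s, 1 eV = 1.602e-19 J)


E = hc/lambda = 6.626e-34 * 3e8 / 1.084e-07 = 1.834e-18 J = 11.4467 eV

11.4467 eV


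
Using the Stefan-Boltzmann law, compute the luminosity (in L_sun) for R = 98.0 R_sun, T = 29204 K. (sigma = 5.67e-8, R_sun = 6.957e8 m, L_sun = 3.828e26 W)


R = 98.0 * 6.957e8 m = 6.81786e+10 m. L = 4*pi*R^2*sigma*T^4 = 4*pi*(6.81786e+10)^2 * 5.67e-8 * 29204^4 = 2.409120039e+33 W. L/L_sun = 2.409120039e+33 / 3.828e26 = 6.293e+06

6.293e+06 L_sun


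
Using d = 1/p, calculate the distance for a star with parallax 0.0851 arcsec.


d = 1/p = 1/0.0851 = 11.7509

11.7509 pc


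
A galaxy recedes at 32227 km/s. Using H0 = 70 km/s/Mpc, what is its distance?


d = v / H0 = 32227 / 70 = 460.3857

460.3857 Mpc


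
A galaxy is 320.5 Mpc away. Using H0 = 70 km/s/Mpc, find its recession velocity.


v = H0 * d = 70 * 320.5 = 22435.0

22435.0 km/s


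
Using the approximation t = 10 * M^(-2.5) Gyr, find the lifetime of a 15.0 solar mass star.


t = 10 * M^(-2.5) = 10 * 15.0^(-2.5) = 0.0115

0.0115 Gyr


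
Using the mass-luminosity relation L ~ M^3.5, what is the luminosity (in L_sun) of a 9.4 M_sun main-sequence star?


L/L_sun = (M/M_sun)^3.5 = 9.4^3.5 = 2546.5223

2546.5223 L_sun


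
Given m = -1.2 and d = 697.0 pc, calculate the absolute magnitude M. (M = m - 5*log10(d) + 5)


M = m - 5*log10(d) + 5 = -1.2 - 5*log10(697.0) + 5 = -10.4162

-10.4162


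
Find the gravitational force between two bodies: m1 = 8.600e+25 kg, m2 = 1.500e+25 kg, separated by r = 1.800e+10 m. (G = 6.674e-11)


F = G*m1*m2/r^2 = 6.674e-11 * 8.600e+25 * 1.500e+25 / (1.800e+10)^2 = 6.674e-11 * 1.290e+51 / 3.240e+20 = 2.657e+20

2.657e+20 N


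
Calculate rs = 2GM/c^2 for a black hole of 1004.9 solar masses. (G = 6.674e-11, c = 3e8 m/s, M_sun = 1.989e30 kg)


M = 1004.9 * 1.989e30 kg = 1.9987461e+33 kg. rs = 2GM/c^2 = 2 * 6.674e-11 * 1.9987461e+33 / (3e8)^2 = 2.964e+06

2.964e+06 m


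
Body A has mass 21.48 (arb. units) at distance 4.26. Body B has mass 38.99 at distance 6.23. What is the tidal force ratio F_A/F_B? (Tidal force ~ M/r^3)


Ratio = (M1/r1^3) / (M2/r2^3) = (21.48/4.26^3) / (38.99/6.23^3) = 1.7231

1.7231


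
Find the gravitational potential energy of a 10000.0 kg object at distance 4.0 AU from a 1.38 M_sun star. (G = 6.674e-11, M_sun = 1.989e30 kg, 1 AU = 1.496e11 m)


M = 1.38 * 1.989e30 kg = 2.74482e+30 kg; r = 4.0 AU * 1.496e11 m/AU = 5.984e+11 m. U = -GM*m/r = -(6.674e-11 * 2.74482e+30 * 10000.0) / 5.984e+11 = -3.061e+12

-3.061e+12 J


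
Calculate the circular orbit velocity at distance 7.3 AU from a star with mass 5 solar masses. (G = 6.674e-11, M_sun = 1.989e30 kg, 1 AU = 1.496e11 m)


v = sqrt(GM/r) = sqrt(6.674e-11 * 9.945e+30 / 1.092e+12) = 24652.9144

24652.9144 m/s


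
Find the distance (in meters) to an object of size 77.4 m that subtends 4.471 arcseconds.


D = size / theta_rad, theta_rad = 4.471 * pi/(180*3600) = 2.168e-05, D = 3.571e+06

3.571e+06 m


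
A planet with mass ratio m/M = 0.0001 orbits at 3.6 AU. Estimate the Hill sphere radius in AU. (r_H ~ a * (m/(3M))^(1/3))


r_H = a * (m/3M)^(1/3) = 3.6 * (0.0001/3)^(1/3) = 0.1159

0.1159 AU


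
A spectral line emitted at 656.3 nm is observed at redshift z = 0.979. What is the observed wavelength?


lam_obs = lam_emit * (1 + z) = 656.3 * (1 + 0.979) = 1298.8177

1298.8177 nm


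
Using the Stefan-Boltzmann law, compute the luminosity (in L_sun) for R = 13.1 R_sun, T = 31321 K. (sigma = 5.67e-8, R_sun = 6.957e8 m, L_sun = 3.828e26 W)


R = 13.1 * 6.957e8 m = 9.11367e+09 m. L = 4*pi*R^2*sigma*T^4 = 4*pi*(9.11367e+09)^2 * 5.67e-8 * 31321^4 = 5.695370731e+31 W. L/L_sun = 5.695370731e+31 / 3.828e26 = 148781.8895

148781.8895 L_sun


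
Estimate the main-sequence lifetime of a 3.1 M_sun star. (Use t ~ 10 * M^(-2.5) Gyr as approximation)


t = 10 * M^(-2.5) = 10 * 3.1^(-2.5) = 0.591

0.591 Gyr


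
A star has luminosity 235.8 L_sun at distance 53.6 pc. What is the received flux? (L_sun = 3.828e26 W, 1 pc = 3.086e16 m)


F = L / (4*pi*d^2) = 9.026e+28 / (4*pi*(1.654e+18)^2) = 2.625e-09

2.625e-09 W/m^2


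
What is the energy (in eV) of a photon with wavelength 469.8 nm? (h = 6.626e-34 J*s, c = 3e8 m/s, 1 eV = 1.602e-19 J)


E = hc/lambda = 6.626e-34 * 3e8 / 4.698e-07 = 4.231e-19 J = 2.6412 eV

2.6412 eV


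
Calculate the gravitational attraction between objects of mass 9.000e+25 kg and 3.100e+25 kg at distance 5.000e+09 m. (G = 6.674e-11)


F = G*m1*m2/r^2 = 6.674e-11 * 9.000e+25 * 3.100e+25 / (5.000e+09)^2 = 6.674e-11 * 2.790e+51 / 2.500e+19 = 7.448e+21

7.448e+21 N


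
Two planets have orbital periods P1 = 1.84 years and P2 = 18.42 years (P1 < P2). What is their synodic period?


1/P_syn = |1/P1 - 1/P2| = |1/1.84 - 1/18.42| => P_syn = 2.0442

2.0442 years


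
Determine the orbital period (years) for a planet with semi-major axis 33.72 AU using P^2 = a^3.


P = a^(3/2) = 33.72^1.5 = 195.8084

195.8084 years


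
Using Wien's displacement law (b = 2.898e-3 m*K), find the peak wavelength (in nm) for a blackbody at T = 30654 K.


lam_max = b / T = 2.898e-3 / 30654 = 9.454e-08 m = 94.539 nm

94.539 nm


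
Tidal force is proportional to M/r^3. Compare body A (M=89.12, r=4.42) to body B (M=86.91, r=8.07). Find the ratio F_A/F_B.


Ratio = (M1/r1^3) / (M2/r2^3) = (89.12/4.42^3) / (86.91/8.07^3) = 6.2411

6.2411


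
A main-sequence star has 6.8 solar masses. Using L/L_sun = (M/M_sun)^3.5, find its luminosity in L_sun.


L/L_sun = (M/M_sun)^3.5 = 6.8^3.5 = 819.9383

819.9383 L_sun


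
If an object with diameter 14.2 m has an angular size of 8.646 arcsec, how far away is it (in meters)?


D = size / theta_rad, theta_rad = 8.646 * pi/(180*3600) = 4.192e-05, D = 338764.7755

338764.7755 m


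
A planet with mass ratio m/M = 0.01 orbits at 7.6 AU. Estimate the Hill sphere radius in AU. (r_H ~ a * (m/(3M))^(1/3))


r_H = a * (m/3M)^(1/3) = 7.6 * (0.01/3)^(1/3) = 1.1353

1.1353 AU


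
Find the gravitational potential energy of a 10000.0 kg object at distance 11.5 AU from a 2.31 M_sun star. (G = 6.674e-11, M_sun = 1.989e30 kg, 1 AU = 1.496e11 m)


M = 2.31 * 1.989e30 kg = 4.59459e+30 kg; r = 11.5 AU * 1.496e11 m/AU = 1.7204e+12 m. U = -GM*m/r = -(6.674e-11 * 4.59459e+30 * 10000.0) / 1.7204e+12 = -1.782e+12

-1.782e+12 J


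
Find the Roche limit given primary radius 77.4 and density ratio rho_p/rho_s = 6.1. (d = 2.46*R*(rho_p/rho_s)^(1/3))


d_Roche = 2.46 * 77.4 * 6.1^(1/3) = 347.8986

347.8986


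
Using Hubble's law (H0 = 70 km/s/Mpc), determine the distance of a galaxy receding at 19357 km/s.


d = v / H0 = 19357 / 70 = 276.5286

276.5286 Mpc


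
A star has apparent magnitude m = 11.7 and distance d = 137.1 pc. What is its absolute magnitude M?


M = m - 5*log10(d) + 5 = 11.7 - 5*log10(137.1) + 5 = 6.0148

6.0148


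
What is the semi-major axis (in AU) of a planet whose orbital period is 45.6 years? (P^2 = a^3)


a = P^(2/3) = 45.6^(2/3) = 12.7637

12.7637 AU


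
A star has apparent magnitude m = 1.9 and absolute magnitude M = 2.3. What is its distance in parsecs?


d = 10^((m - M + 5)/5) = 10^((1.9 - 2.3 + 5)/5) = 8.3176

8.3176 pc


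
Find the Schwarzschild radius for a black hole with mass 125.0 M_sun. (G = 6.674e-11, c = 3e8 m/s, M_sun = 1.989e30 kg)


M = 125.0 * 1.989e30 kg = 2.48625e+32 kg. rs = 2GM/c^2 = 2 * 6.674e-11 * 2.48625e+32 / (3e8)^2 = 368738.5

368738.5 m


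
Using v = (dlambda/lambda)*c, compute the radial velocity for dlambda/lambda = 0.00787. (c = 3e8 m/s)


v = (dlambda/lambda) * c = 0.00787 * 3e8 = 2.361e+06

2.361e+06 m/s


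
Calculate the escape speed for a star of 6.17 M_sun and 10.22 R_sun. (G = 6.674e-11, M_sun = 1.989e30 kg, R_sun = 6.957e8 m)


M = 6.17 * 1.989e30 kg = 1.227213e+31 kg; R = 10.22 * 6.957e8 m = 7.110054e+09 m. v_esc = sqrt(2GM/R) = sqrt(2 * 6.674e-11 * 1.227213e+31 / 7.110054e+09) = 479989.3739

479989.3739 m/s


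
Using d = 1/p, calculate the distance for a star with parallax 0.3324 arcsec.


d = 1/p = 1/0.3324 = 3.0084

3.0084 pc


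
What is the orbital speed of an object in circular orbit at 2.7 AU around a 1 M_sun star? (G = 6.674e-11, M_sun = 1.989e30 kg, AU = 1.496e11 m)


v = sqrt(GM/r) = sqrt(6.674e-11 * 1.989e+30 / 4.039e+11) = 18128.5394

18128.5394 m/s


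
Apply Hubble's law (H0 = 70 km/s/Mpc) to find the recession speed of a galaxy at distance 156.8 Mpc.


v = H0 * d = 70 * 156.8 = 10976.0

10976.0 km/s


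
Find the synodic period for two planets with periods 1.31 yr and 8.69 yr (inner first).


1/P_syn = |1/P1 - 1/P2| = |1/1.31 - 1/8.69| => P_syn = 1.5425

1.5425 years


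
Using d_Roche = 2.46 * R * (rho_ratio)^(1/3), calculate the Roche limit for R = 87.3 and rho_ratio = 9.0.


d_Roche = 2.46 * 87.3 * 9.0^(1/3) = 446.7146

446.7146


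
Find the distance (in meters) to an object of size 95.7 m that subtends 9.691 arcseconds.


D = size / theta_rad, theta_rad = 9.691 * pi/(180*3600) = 4.698e-05, D = 2.037e+06

2.037e+06 m


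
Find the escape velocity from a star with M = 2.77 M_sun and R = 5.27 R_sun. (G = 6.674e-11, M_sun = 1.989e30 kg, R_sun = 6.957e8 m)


M = 2.77 * 1.989e30 kg = 5.50953e+30 kg; R = 5.27 * 6.957e8 m = 3.666339e+09 m. v_esc = sqrt(2GM/R) = sqrt(2 * 6.674e-11 * 5.50953e+30 / 3.666339e+09) = 447867.0022

447867.0022 m/s


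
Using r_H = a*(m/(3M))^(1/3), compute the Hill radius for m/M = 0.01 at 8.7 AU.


r_H = a * (m/3M)^(1/3) = 8.7 * (0.01/3)^(1/3) = 1.2996

1.2996 AU


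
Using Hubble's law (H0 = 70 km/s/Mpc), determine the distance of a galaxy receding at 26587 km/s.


d = v / H0 = 26587 / 70 = 379.8143

379.8143 Mpc


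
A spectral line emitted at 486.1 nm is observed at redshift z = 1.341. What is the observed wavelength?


lam_obs = lam_emit * (1 + z) = 486.1 * (1 + 1.341) = 1137.9601

1137.9601 nm


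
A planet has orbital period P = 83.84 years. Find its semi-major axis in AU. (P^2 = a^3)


a = P^(2/3) = 83.84^(2/3) = 19.1558

19.1558 AU


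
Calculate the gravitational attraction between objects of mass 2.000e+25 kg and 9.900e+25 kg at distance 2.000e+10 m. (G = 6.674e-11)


F = G*m1*m2/r^2 = 6.674e-11 * 2.000e+25 * 9.900e+25 / (2.000e+10)^2 = 6.674e-11 * 1.980e+51 / 4.000e+20 = 3.304e+20

3.304e+20 N


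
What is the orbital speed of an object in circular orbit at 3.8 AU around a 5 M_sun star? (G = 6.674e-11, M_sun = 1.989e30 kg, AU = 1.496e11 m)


v = sqrt(GM/r) = sqrt(6.674e-11 * 9.945e+30 / 5.685e+11) = 34169.443

34169.443 m/s


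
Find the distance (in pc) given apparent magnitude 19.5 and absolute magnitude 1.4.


d = 10^((m - M + 5)/5) = 10^((19.5 - 1.4 + 5)/5) = 41686.9383

41686.9383 pc


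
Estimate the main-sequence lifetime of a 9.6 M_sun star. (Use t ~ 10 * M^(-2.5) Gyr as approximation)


t = 10 * M^(-2.5) = 10 * 9.6^(-2.5) = 0.035

0.035 Gyr


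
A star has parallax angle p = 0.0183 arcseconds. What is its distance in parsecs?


d = 1/p = 1/0.0183 = 54.6448

54.6448 pc


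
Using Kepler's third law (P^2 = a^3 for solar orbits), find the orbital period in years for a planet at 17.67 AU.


P = a^(3/2) = 17.67^1.5 = 74.2771

74.2771 years


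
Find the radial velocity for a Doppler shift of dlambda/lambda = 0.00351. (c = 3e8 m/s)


v = (dlambda/lambda) * c = 0.00351 * 3e8 = 1.053e+06

1.053e+06 m/s


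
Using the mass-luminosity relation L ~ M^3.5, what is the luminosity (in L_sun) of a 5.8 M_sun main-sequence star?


L/L_sun = (M/M_sun)^3.5 = 5.8^3.5 = 469.8919

469.8919 L_sun


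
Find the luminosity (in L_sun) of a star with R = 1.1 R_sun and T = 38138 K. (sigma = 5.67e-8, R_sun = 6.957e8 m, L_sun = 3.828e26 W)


R = 1.1 * 6.957e8 m = 7.6527e+08 m. L = 4*pi*R^2*sigma*T^4 = 4*pi*(7.6527e+08)^2 * 5.67e-8 * 38138^4 = 8.827829926e+29 W. L/L_sun = 8.827829926e+29 / 3.828e26 = 2306.1207

2306.1207 L_sun


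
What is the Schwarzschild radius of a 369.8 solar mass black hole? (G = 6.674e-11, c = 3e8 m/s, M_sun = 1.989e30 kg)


M = 369.8 * 1.989e30 kg = 7.355322e+32 kg. rs = 2GM/c^2 = 2 * 6.674e-11 * 7.355322e+32 / (3e8)^2 = 1.091e+06

1.091e+06 m


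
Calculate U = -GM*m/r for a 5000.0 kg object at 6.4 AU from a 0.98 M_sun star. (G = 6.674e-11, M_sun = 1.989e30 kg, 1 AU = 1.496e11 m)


M = 0.98 * 1.989e30 kg = 1.94922e+30 kg; r = 6.4 AU * 1.496e11 m/AU = 9.5744e+11 m. U = -GM*m/r = -(6.674e-11 * 1.94922e+30 * 5000.0) / 9.5744e+11 = -6.794e+11

-6.794e+11 J


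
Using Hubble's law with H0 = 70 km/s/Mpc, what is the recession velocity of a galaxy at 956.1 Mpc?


v = H0 * d = 70 * 956.1 = 66927.0

66927.0 km/s


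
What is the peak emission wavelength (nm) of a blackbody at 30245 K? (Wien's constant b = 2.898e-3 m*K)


lam_max = b / T = 2.898e-3 / 30245 = 9.582e-08 m = 95.8175 nm

95.8175 nm


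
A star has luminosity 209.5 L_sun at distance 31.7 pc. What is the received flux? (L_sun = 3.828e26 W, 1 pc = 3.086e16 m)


F = L / (4*pi*d^2) = 8.020e+28 / (4*pi*(9.783e+17)^2) = 6.669e-09

6.669e-09 W/m^2


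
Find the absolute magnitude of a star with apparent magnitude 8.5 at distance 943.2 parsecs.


M = m - 5*log10(d) + 5 = 8.5 - 5*log10(943.2) + 5 = -1.373

-1.373


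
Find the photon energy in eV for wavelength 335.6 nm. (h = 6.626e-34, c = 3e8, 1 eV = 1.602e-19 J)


E = hc/lambda = 6.626e-34 * 3e8 / 3.356e-07 = 5.923e-19 J = 3.6973 eV

3.6973 eV


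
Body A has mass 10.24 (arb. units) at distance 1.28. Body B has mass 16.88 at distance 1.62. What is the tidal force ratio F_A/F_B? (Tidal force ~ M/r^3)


Ratio = (M1/r1^3) / (M2/r2^3) = (10.24/1.28^3) / (16.88/1.62^3) = 1.2298

1.2298


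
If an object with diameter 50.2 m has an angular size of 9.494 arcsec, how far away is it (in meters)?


D = size / theta_rad, theta_rad = 9.494 * pi/(180*3600) = 4.603e-05, D = 1.091e+06

1.091e+06 m


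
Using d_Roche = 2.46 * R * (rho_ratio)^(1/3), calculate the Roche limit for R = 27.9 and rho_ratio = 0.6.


d_Roche = 2.46 * 27.9 * 0.6^(1/3) = 57.8882

57.8882


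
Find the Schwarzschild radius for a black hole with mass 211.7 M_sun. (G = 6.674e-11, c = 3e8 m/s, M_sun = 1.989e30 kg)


M = 211.7 * 1.989e30 kg = 4.210713e+32 kg. rs = 2GM/c^2 = 2 * 6.674e-11 * 4.210713e+32 / (3e8)^2 = 624495.5236

624495.5236 m


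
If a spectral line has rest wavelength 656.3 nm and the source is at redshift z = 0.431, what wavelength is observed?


lam_obs = lam_emit * (1 + z) = 656.3 * (1 + 0.431) = 939.1653

939.1653 nm


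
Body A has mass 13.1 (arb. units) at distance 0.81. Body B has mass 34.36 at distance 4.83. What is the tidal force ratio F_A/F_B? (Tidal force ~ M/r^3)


Ratio = (M1/r1^3) / (M2/r2^3) = (13.1/0.81^3) / (34.36/4.83^3) = 80.8359

80.8359


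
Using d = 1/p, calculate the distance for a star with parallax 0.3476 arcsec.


d = 1/p = 1/0.3476 = 2.8769

2.8769 pc


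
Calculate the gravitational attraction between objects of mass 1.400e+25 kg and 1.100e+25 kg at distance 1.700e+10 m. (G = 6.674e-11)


F = G*m1*m2/r^2 = 6.674e-11 * 1.400e+25 * 1.100e+25 / (1.700e+10)^2 = 6.674e-11 * 1.540e+50 / 2.890e+20 = 3.556e+19

3.556e+19 N


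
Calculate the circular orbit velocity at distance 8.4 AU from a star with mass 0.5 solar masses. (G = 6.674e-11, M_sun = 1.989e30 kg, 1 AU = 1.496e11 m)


v = sqrt(GM/r) = sqrt(6.674e-11 * 9.945e+29 / 1.257e+12) = 7267.5839

7267.5839 m/s


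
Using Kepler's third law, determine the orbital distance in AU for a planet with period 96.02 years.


a = P^(2/3) = 96.02^(2/3) = 20.9688

20.9688 AU


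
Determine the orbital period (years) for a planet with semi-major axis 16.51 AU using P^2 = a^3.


P = a^(3/2) = 16.51^1.5 = 67.0843

67.0843 years


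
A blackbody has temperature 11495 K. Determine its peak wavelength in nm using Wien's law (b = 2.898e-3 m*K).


lam_max = b / T = 2.898e-3 / 11495 = 2.521e-07 m = 252.1096 nm

252.1096 nm


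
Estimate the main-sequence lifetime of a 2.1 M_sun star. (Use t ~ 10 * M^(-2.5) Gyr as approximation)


t = 10 * M^(-2.5) = 10 * 2.1^(-2.5) = 1.5648

1.5648 Gyr


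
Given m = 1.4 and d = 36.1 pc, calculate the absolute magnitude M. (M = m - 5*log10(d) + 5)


M = m - 5*log10(d) + 5 = 1.4 - 5*log10(36.1) + 5 = -1.3875

-1.3875


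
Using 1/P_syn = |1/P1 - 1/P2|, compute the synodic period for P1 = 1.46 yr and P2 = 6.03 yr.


1/P_syn = |1/P1 - 1/P2| = |1/1.46 - 1/6.03| => P_syn = 1.9264

1.9264 years


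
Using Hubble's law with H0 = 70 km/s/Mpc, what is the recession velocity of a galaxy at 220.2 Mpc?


v = H0 * d = 70 * 220.2 = 15414.0

15414.0 km/s


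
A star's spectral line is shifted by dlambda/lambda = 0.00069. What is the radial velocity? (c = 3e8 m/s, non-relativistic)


v = (dlambda/lambda) * c = 0.00069 * 3e8 = 207000.0

207000.0 m/s


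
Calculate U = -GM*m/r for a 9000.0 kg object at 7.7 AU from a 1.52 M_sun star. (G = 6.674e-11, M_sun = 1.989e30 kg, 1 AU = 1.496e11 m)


M = 1.52 * 1.989e30 kg = 3.02328e+30 kg; r = 7.7 AU * 1.496e11 m/AU = 1.15192e+12 m. U = -GM*m/r = -(6.674e-11 * 3.02328e+30 * 9000.0) / 1.15192e+12 = -1.576e+12

-1.576e+12 J


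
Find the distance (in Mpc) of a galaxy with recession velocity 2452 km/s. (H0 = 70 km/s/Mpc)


d = v / H0 = 2452 / 70 = 35.0286

35.0286 Mpc


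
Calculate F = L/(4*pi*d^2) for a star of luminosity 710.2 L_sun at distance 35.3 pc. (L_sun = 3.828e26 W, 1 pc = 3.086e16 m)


F = L / (4*pi*d^2) = 2.719e+29 / (4*pi*(1.089e+18)^2) = 1.823e-08

1.823e-08 W/m^2


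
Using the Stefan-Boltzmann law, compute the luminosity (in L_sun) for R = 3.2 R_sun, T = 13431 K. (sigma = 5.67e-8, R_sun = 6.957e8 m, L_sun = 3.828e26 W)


R = 3.2 * 6.957e8 m = 2.22624e+09 m. L = 4*pi*R^2*sigma*T^4 = 4*pi*(2.22624e+09)^2 * 5.67e-8 * 13431^4 = 1.149132963e+29 W. L/L_sun = 1.149132963e+29 / 3.828e26 = 300.1915

300.1915 L_sun


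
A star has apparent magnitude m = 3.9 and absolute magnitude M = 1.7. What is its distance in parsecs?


d = 10^((m - M + 5)/5) = 10^((3.9 - 1.7 + 5)/5) = 27.5423

27.5423 pc


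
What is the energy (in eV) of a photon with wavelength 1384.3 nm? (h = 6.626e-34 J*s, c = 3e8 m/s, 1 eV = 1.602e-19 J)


E = hc/lambda = 6.626e-34 * 3e8 / 1.384e-06 = 1.436e-19 J = 0.8964 eV

0.8964 eV


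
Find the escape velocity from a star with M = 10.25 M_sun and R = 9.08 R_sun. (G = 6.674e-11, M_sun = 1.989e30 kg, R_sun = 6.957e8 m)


M = 10.25 * 1.989e30 kg = 2.038725e+31 kg; R = 9.08 * 6.957e8 m = 6.316956e+09 m. v_esc = sqrt(2GM/R) = sqrt(2 * 6.674e-11 * 2.038725e+31 / 6.316956e+09) = 656346.9891

656346.9891 m/s


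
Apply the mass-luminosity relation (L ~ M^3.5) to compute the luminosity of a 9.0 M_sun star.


L/L_sun = (M/M_sun)^3.5 = 9.0^3.5 = 2187.0

2187.0 L_sun


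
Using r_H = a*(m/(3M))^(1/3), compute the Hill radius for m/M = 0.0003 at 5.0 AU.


r_H = a * (m/3M)^(1/3) = 5.0 * (0.0003/3)^(1/3) = 0.2321

0.2321 AU


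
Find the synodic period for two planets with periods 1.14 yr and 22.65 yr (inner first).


1/P_syn = |1/P1 - 1/P2| = |1/1.14 - 1/22.65| => P_syn = 1.2004

1.2004 years


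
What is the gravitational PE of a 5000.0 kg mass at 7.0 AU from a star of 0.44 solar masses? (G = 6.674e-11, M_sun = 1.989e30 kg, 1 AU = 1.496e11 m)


M = 0.44 * 1.989e30 kg = 8.7516e+29 kg; r = 7.0 AU * 1.496e11 m/AU = 1.0472e+12 m. U = -GM*m/r = -(6.674e-11 * 8.7516e+29 * 5000.0) / 1.0472e+12 = -2.789e+11

-2.789e+11 J


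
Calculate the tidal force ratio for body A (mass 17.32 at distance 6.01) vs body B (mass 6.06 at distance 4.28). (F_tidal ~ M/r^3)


Ratio = (M1/r1^3) / (M2/r2^3) = (17.32/6.01^3) / (6.06/4.28^3) = 1.0322

1.0322


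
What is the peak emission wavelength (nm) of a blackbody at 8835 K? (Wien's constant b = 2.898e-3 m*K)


lam_max = b / T = 2.898e-3 / 8835 = 3.280e-07 m = 328.0136 nm

328.0136 nm


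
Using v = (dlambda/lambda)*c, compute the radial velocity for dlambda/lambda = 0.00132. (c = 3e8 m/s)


v = (dlambda/lambda) * c = 0.00132 * 3e8 = 396000.0

396000.0 m/s


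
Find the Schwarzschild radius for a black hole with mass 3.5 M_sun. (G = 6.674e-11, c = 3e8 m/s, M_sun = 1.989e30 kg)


M = 3.5 * 1.989e30 kg = 6.9615e+30 kg. rs = 2GM/c^2 = 2 * 6.674e-11 * 6.9615e+30 / (3e8)^2 = 10324.678

10324.678 m


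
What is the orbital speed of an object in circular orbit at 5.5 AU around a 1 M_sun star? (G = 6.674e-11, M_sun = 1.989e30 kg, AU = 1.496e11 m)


v = sqrt(GM/r) = sqrt(6.674e-11 * 1.989e+30 / 8.228e+11) = 12701.7439

12701.7439 m/s


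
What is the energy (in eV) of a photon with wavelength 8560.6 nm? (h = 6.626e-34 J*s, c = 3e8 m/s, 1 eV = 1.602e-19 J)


E = hc/lambda = 6.626e-34 * 3e8 / 8.561e-06 = 2.322e-20 J = 0.1449 eV

0.1449 eV


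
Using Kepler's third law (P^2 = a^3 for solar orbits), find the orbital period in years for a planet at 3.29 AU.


P = a^(3/2) = 3.29^1.5 = 5.9675

5.9675 years


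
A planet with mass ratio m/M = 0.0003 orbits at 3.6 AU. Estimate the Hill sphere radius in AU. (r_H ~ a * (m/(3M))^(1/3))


r_H = a * (m/3M)^(1/3) = 3.6 * (0.0003/3)^(1/3) = 0.1671

0.1671 AU


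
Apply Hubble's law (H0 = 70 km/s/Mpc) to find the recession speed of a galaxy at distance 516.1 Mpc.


v = H0 * d = 70 * 516.1 = 36127.0

36127.0 km/s


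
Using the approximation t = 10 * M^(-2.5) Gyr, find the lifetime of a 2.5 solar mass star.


t = 10 * M^(-2.5) = 10 * 2.5^(-2.5) = 1.0119

1.0119 Gyr


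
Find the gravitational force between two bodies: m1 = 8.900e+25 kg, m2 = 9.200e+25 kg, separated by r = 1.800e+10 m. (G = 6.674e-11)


F = G*m1*m2/r^2 = 6.674e-11 * 8.900e+25 * 9.200e+25 / (1.800e+10)^2 = 6.674e-11 * 8.188e+51 / 3.240e+20 = 1.687e+21

1.687e+21 N


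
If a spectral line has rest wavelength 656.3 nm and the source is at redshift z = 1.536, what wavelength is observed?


lam_obs = lam_emit * (1 + z) = 656.3 * (1 + 1.536) = 1664.3768

1664.3768 nm


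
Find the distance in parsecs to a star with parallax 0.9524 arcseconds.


d = 1/p = 1/0.9524 = 1.05

1.05 pc


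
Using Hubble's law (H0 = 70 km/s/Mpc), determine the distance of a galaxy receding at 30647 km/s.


d = v / H0 = 30647 / 70 = 437.8143

437.8143 Mpc


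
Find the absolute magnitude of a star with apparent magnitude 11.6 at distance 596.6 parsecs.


M = m - 5*log10(d) + 5 = 11.6 - 5*log10(596.6) + 5 = 2.7216

2.7216


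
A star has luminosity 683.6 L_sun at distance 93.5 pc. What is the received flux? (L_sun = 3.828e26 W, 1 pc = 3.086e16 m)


F = L / (4*pi*d^2) = 2.617e+29 / (4*pi*(2.885e+18)^2) = 2.501e-09

2.501e-09 W/m^2


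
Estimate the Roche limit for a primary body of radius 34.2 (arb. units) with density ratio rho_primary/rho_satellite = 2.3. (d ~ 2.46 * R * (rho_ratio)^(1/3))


d_Roche = 2.46 * 34.2 * 2.3^(1/3) = 111.0548

111.0548


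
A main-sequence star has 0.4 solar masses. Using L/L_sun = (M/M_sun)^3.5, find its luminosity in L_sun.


L/L_sun = (M/M_sun)^3.5 = 0.4^3.5 = 0.0405

0.0405 L_sun


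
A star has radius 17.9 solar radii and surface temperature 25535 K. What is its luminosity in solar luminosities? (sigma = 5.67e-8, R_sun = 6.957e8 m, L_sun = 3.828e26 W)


R = 17.9 * 6.957e8 m = 1.245303e+10 m. L = 4*pi*R^2*sigma*T^4 = 4*pi*(1.245303e+10)^2 * 5.67e-8 * 25535^4 = 4.697712564e+31 W. L/L_sun = 4.697712564e+31 / 3.828e26 = 122719.764

122719.764 L_sun


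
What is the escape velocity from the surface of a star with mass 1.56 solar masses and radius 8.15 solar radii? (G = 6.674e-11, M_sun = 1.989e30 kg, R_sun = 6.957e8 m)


M = 1.56 * 1.989e30 kg = 3.10284e+30 kg; R = 8.15 * 6.957e8 m = 5.669955e+09 m. v_esc = sqrt(2GM/R) = sqrt(2 * 6.674e-11 * 3.10284e+30 / 5.669955e+09) = 270270.0884

270270.0884 m/s


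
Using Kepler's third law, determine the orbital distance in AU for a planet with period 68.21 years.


a = P^(2/3) = 68.21^(2/3) = 16.6942

16.6942 AU


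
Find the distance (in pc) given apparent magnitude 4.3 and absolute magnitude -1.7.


d = 10^((m - M + 5)/5) = 10^((4.3 - -1.7 + 5)/5) = 158.4893

158.4893 pc


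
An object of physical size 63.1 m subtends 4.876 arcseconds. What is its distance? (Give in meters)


D = size / theta_rad, theta_rad = 4.876 * pi/(180*3600) = 2.364e-05, D = 2.669e+06

2.669e+06 m


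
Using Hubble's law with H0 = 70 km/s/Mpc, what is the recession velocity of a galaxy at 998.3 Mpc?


v = H0 * d = 70 * 998.3 = 69881.0

69881.0 km/s


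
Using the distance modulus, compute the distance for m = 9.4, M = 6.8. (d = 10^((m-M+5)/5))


d = 10^((m - M + 5)/5) = 10^((9.4 - 6.8 + 5)/5) = 33.1131

33.1131 pc


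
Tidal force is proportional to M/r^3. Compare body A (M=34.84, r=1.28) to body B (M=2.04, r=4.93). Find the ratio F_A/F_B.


Ratio = (M1/r1^3) / (M2/r2^3) = (34.84/1.28^3) / (2.04/4.93^3) = 975.7955

975.7955


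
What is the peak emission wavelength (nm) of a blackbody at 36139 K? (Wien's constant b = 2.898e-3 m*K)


lam_max = b / T = 2.898e-3 / 36139 = 8.019e-08 m = 80.1904 nm

80.1904 nm


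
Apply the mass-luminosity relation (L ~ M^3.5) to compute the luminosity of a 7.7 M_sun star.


L/L_sun = (M/M_sun)^3.5 = 7.7^3.5 = 1266.8277

1266.8277 L_sun


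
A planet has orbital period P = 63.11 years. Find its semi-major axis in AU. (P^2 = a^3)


a = P^(2/3) = 63.11^(2/3) = 15.8513

15.8513 AU


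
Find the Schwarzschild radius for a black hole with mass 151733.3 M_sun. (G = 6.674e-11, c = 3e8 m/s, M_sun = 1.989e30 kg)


M = 151733.3 * 1.989e30 kg = 3.017975337e+35 kg. rs = 2GM/c^2 = 2 * 6.674e-11 * 3.017975337e+35 / (3e8)^2 = 4.476e+08

4.476e+08 m


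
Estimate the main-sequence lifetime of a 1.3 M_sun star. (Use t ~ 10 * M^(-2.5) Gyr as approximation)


t = 10 * M^(-2.5) = 10 * 1.3^(-2.5) = 5.1897

5.1897 Gyr


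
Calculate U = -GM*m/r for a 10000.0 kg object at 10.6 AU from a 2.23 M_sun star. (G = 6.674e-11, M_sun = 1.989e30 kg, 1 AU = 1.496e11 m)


M = 2.23 * 1.989e30 kg = 4.43547e+30 kg; r = 10.6 AU * 1.496e11 m/AU = 1.58576e+12 m. U = -GM*m/r = -(6.674e-11 * 4.43547e+30 * 10000.0) / 1.58576e+12 = -1.867e+12

-1.867e+12 J


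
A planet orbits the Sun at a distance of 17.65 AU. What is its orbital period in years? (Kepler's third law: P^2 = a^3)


P = a^(3/2) = 17.65^1.5 = 74.151

74.151 years


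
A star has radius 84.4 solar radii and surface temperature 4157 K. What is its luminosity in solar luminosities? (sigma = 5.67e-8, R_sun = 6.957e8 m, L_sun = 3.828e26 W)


R = 84.4 * 6.957e8 m = 5.871708e+10 m. L = 4*pi*R^2*sigma*T^4 = 4*pi*(5.871708e+10)^2 * 5.67e-8 * 4157^4 = 7.33570606e+29 W. L/L_sun = 7.33570606e+29 / 3.828e26 = 1916.3286

1916.3286 L_sun


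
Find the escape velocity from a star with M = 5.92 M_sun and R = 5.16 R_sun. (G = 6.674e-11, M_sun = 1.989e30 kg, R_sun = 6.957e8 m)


M = 5.92 * 1.989e30 kg = 1.177488e+31 kg; R = 5.16 * 6.957e8 m = 3.589812e+09 m. v_esc = sqrt(2GM/R) = sqrt(2 * 6.674e-11 * 1.177488e+31 / 3.589812e+09) = 661683.784

661683.784 m/s


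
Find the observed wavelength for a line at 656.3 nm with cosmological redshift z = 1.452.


lam_obs = lam_emit * (1 + z) = 656.3 * (1 + 1.452) = 1609.2476

1609.2476 nm


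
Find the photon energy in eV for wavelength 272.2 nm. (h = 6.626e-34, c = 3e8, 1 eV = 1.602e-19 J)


E = hc/lambda = 6.626e-34 * 3e8 / 2.722e-07 = 7.303e-19 J = 4.5585 eV

4.5585 eV


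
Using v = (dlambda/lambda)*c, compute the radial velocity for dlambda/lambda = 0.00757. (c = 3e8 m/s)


v = (dlambda/lambda) * c = 0.00757 * 3e8 = 2.271e+06

2.271e+06 m/s


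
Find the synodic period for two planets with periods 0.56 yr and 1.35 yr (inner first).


1/P_syn = |1/P1 - 1/P2| = |1/0.56 - 1/1.35| => P_syn = 0.957

0.957 years


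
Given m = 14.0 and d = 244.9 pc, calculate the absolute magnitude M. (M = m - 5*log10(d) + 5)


M = m - 5*log10(d) + 5 = 14.0 - 5*log10(244.9) + 5 = 7.0551

7.0551


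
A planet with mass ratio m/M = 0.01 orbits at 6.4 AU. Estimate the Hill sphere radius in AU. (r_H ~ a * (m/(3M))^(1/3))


r_H = a * (m/3M)^(1/3) = 6.4 * (0.01/3)^(1/3) = 0.956

0.956 AU


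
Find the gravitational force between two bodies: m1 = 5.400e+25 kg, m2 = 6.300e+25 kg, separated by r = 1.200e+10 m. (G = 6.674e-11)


F = G*m1*m2/r^2 = 6.674e-11 * 5.400e+25 * 6.300e+25 / (1.200e+10)^2 = 6.674e-11 * 3.402e+51 / 1.440e+20 = 1.577e+21

1.577e+21 N


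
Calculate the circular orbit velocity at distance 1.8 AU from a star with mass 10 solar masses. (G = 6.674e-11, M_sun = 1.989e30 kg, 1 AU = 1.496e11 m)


v = sqrt(GM/r) = sqrt(6.674e-11 * 1.989e+31 / 2.693e+11) = 70211.531

70211.531 m/s


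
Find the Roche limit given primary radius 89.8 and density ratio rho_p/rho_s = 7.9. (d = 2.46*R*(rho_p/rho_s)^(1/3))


d_Roche = 2.46 * 89.8 * 7.9^(1/3) = 439.9674

439.9674


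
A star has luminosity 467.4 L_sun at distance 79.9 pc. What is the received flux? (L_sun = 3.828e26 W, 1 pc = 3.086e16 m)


F = L / (4*pi*d^2) = 1.789e+29 / (4*pi*(2.466e+18)^2) = 2.342e-09

2.342e-09 W/m^2


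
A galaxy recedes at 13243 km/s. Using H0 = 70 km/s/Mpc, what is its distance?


d = v / H0 = 13243 / 70 = 189.1857

189.1857 Mpc


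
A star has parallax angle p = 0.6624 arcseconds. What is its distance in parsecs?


d = 1/p = 1/0.6624 = 1.5097

1.5097 pc


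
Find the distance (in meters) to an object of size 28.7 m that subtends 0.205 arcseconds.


D = size / theta_rad, theta_rad = 0.205 * pi/(180*3600) = 9.939e-07, D = 2.888e+07

2.888e+07 m


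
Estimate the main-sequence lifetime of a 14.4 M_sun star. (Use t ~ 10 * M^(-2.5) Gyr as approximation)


t = 10 * M^(-2.5) = 10 * 14.4^(-2.5) = 0.0127

0.0127 Gyr


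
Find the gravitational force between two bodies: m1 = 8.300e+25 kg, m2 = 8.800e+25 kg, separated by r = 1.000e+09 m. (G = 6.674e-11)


F = G*m1*m2/r^2 = 6.674e-11 * 8.300e+25 * 8.800e+25 / (1.000e+09)^2 = 6.674e-11 * 7.304e+51 / 1.000e+18 = 4.875e+23

4.875e+23 N


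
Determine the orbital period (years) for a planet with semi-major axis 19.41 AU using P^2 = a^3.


P = a^(3/2) = 19.41^1.5 = 85.5142

85.5142 years


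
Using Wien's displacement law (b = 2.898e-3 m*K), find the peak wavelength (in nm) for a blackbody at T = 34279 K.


lam_max = b / T = 2.898e-3 / 34279 = 8.454e-08 m = 84.5416 nm

84.5416 nm


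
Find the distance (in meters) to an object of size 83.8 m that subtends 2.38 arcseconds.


D = size / theta_rad, theta_rad = 2.38 * pi/(180*3600) = 1.154e-05, D = 7.263e+06

7.263e+06 m


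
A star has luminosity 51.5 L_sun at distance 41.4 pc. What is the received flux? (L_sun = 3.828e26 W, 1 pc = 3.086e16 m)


F = L / (4*pi*d^2) = 1.971e+28 / (4*pi*(1.278e+18)^2) = 9.611e-10

9.611e-10 W/m^2


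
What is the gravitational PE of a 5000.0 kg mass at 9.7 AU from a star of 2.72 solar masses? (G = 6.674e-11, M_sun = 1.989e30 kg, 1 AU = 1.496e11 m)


M = 2.72 * 1.989e30 kg = 5.41008e+30 kg; r = 9.7 AU * 1.496e11 m/AU = 1.45112e+12 m. U = -GM*m/r = -(6.674e-11 * 5.41008e+30 * 5000.0) / 1.45112e+12 = -1.244e+12

-1.244e+12 J
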